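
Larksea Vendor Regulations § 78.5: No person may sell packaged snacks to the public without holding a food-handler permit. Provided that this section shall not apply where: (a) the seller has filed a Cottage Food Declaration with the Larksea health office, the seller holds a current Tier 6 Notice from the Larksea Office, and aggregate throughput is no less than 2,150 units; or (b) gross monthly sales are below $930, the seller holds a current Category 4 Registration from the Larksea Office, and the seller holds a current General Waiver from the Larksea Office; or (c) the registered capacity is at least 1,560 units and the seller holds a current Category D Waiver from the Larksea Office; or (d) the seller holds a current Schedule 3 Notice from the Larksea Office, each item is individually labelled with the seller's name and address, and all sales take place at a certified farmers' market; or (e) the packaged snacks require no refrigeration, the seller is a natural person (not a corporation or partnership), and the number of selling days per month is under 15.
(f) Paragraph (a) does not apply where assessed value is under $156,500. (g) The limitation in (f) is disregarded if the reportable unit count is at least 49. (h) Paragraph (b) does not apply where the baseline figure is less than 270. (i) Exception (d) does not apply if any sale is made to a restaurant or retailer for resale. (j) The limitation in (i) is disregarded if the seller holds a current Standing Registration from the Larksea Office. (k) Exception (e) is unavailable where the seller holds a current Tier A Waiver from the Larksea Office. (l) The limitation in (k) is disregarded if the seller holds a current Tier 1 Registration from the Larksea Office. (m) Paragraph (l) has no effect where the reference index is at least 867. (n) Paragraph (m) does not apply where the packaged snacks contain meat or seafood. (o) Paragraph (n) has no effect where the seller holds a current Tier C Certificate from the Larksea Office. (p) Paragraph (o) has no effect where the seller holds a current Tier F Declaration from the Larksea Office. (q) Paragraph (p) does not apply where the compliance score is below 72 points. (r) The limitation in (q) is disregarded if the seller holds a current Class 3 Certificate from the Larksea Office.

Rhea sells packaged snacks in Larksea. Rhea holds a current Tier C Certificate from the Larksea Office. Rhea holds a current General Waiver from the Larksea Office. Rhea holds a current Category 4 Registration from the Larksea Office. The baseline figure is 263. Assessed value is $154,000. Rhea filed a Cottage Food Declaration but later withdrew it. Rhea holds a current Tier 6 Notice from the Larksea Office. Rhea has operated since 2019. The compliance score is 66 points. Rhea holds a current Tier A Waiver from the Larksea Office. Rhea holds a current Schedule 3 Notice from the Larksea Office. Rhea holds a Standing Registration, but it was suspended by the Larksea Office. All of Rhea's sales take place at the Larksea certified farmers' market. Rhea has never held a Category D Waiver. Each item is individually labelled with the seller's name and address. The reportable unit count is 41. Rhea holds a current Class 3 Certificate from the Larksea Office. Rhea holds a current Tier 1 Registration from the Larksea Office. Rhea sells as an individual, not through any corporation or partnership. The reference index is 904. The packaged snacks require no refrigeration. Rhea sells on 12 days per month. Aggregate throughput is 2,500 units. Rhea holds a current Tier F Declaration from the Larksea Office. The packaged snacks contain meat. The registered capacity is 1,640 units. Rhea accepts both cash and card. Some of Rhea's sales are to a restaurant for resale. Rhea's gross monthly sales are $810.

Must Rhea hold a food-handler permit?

No — exception (e) applies; Rhea is not required to hold a food-handler permit.

Exception (a) does not apply: the Cottage Food Declaration was withdrawn.
Exception (b): gross monthly sales are $810, below the $930 limit; a current Category 4 Registration is held; a current General Waiver is held — every condition holds. But: (h) operates — the baseline figure is 263, less than the 270 limit. So (b) is unavailable.
Exception (c) fails — the Category D Waiver is not current.
Exception (d) is satisfied on its face — a current Schedule 3 Notice is held; items are individually labelled; all sales are at a certified farmers' market. However, paragraphs (i)–(j) must be considered: (i) is triggered — some sales are to a restaurant for resale. (j), which would lift (i), is not engaged — the Standing Registration is not current. So (d) is unavailable.
Exception (e) is satisfied on its face — the packaged snacks are shelf-stable; the seller is a natural person; the number of selling days per month is 12, under the 15 limit. As to paragraphs (k)–(r): (k) would limit (e) — a current Tier A Waiver is held — but (l) sets (k) aside: (l) operates against (k): a current Tier 1 Registration is held. (m) would limit (l) — the reference index is 904, meeting the 867 threshold — but (n) sets (m) aside: (n) operates — the packaged snacks contain meat. (o) applies (a current Tier C Certificate is held), but yields to (p): (p) operates against (o): a current Tier F Declaration is held. (q) would limit (p) — the compliance score is 66 points, below the 72 points limit — but (r) sets (q) aside: (r) is triggered — a current Class 3 Certificate is held. So (e) applies.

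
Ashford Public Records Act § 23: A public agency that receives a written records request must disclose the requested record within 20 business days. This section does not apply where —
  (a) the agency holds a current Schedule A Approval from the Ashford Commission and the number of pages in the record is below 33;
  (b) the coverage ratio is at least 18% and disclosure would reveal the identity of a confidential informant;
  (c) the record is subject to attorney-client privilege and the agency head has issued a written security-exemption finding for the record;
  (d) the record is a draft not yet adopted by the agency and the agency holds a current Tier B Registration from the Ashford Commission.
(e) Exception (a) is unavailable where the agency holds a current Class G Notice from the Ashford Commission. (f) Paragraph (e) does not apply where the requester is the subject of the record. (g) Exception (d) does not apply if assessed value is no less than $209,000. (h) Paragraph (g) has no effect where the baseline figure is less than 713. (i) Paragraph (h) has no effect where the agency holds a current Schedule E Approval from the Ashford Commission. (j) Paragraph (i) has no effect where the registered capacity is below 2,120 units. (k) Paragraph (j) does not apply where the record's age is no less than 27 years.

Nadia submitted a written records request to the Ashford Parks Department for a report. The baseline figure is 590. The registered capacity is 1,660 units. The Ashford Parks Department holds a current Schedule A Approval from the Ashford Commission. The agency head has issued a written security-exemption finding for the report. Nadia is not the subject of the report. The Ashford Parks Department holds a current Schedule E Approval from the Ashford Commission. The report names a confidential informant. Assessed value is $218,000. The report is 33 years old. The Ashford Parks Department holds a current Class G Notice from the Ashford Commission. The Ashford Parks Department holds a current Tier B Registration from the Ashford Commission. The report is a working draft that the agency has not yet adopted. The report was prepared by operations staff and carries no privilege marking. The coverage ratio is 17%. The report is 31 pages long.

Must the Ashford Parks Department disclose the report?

Yes — the Ashford Parks Department must disclose the report.

Exception (a): a current Schedule A Approval is held; the number of pages in the record is 31, below the 33 limit — every condition holds. Turning to paragraphs (e)–(f): (e) operates against (a): a current Class G Notice is held. (f), which would lift (e), does not operate here — Nadia is not the subject of the report. Exception (a) does not apply.
Exception (b) fails — the coverage ratio is 17%, short of 18%.
Exception (c) does not apply: the report carries no privilege marking.
Exception (d)'s conditions are all satisfied: the report is an unadopted draft; a current Tier B Registration is held. But applying paragraphs (g)–(k): (g) operates against (d): assessed value is $218,000, meeting the $209,000 threshold. (h) would limit (g) — the baseline figure is 590, less than the 713 limit — but (i) sets (h) aside: (i) is triggered — a current Schedule E Approval is held. (j) is triggered (the registered capacity is 1,660 units, below the 2,120 units limit), but is overridden by (k): (k) operates against (j): the record's age is 33 years, meeting the 27 years threshold. (d) is therefore removed.
No exception displaces § 23.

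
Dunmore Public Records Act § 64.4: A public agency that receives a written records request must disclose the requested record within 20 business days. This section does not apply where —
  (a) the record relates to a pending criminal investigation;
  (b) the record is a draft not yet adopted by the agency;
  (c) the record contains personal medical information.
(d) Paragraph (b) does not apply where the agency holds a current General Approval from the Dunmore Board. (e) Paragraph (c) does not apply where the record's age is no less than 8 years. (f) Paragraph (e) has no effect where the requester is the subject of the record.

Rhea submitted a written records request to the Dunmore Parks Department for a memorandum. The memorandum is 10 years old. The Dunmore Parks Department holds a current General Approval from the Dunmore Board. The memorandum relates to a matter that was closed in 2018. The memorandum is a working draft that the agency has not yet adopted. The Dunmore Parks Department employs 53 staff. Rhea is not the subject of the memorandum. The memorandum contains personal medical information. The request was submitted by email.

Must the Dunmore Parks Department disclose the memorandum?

Exception (a) fails — the memorandum relates to a closed matter.
Exception (b) is satisfied on its face — the memorandum is an unadopted draft. Turning to paragraph (d): (d) operates against (b): a current General Approval is held. So (b) is unavailable.
Exception (c) is satisfied on its face — the memorandum contains personal medical information. But: (e) operates against (c): the record's age is 10 years, meeting the 8 years threshold. (f), which would lift (e), is inapplicable — Rhea is not the subject of the memorandum. (c) is therefore removed.
No exception is made out. the Dunmore Parks Department falls within the general rule.

Yes — the Dunmore Parks Department must disclose the memorandum.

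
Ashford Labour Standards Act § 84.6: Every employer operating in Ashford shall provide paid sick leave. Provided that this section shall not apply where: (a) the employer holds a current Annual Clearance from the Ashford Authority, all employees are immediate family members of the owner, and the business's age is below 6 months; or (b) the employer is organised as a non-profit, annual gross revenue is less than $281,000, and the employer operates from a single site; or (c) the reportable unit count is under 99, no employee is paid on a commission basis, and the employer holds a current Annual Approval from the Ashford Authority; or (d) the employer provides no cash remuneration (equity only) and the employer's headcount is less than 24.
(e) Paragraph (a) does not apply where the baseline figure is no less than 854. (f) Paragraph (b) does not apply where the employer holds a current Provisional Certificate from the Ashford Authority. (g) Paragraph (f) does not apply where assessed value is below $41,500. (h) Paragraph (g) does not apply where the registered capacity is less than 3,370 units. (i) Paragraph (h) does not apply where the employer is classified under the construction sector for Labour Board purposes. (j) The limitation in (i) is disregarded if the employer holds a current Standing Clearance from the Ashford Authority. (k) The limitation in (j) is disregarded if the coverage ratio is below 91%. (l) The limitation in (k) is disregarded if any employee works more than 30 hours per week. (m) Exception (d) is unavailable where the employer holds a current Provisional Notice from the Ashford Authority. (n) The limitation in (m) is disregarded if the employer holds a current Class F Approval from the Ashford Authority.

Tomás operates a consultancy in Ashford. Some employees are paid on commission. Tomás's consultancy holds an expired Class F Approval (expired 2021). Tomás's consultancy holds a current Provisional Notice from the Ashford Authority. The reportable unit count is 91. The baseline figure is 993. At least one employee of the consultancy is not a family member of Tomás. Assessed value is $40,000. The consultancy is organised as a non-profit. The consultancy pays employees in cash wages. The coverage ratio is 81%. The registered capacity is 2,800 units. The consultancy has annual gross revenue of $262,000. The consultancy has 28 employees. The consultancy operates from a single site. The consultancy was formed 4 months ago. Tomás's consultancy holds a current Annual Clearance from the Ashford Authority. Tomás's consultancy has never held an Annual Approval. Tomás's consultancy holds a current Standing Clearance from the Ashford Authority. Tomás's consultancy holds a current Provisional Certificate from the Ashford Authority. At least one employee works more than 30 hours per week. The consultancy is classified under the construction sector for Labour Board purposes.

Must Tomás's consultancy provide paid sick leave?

Yes — Tomás's consultancy must provide paid sick leave.

Exception (a) fails — at least one employee is not a family member.
Exception (b) is satisfied on its face — the employer is a non-profit; annual gross revenue is $262,000, less than the $281,000 limit; the employer operates from a single site. But: (f) operates against (b): a current Provisional Certificate is held. (g) would limit (f) — assessed value is $40,000, below the $41,500 limit — but (h) sets (g) aside: (h) operates — the registered capacity is 2,800 units, less than the 3,370 units limit. (i) would limit (h) — the consultancy is classified under the construction sector — but (j) sets (i) aside: (j) operates against (i): a current Standing Clearance is held. (k) is engaged (the coverage ratio is 81%, below the 91% limit), but is itself disapplied by (l): (l) applies — at least one employee exceeds 30 hours/week. Exception (b) does not apply.
Exception (c) does not apply: some employees are paid on commission.
Exception (d) fails — employees are paid cash wages.
None of the exceptions is available; § 84.6 applies in full.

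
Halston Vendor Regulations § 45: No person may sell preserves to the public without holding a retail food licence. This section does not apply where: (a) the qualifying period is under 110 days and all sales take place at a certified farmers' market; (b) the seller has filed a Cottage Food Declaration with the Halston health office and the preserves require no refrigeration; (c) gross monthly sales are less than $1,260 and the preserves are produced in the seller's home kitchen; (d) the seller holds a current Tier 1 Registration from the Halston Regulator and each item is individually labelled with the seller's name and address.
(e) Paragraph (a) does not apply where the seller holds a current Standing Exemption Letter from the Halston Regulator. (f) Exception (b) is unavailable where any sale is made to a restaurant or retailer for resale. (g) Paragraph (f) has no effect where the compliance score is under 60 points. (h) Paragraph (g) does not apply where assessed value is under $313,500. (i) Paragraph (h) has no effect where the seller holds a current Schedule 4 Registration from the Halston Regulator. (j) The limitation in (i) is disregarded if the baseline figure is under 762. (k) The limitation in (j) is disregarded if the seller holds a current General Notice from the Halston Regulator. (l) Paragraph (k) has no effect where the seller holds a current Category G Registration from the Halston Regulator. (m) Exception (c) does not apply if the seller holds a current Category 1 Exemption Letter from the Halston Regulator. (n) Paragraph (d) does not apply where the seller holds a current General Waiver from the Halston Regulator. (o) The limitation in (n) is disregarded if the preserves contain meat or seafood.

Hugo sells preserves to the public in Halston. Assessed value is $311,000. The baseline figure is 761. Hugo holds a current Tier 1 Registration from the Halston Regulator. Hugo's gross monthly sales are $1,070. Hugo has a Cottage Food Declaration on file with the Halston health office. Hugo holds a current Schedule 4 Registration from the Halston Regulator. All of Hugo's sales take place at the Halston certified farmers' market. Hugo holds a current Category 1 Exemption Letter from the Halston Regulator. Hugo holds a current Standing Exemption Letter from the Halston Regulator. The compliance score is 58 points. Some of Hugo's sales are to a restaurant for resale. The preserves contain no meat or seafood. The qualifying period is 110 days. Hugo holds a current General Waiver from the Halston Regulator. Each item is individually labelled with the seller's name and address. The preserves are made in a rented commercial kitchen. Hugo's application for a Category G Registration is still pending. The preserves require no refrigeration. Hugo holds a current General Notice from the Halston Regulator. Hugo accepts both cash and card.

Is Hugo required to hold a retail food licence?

Exception (a) requires that the qualifying period is under 110 days; but the qualifying period is 110 days, not under 110 days, so (a) is unavailable.
Exception (b) is satisfied on its face — a Cottage Food Declaration is on file; the preserves are shelf-stable. Considering the limiting provisions: (f) applies (some sales are to a restaurant for resale), but yields to (g): (g) is engaged — the compliance score is 58 points, under the 60 points limit. (h) is engaged (assessed value is $311,000, under the $313,500 limit), but is itself disapplied by (i): (i) operates — a current Schedule 4 Registration is held. (j) would limit (i) — the baseline figure is 761, under the 762 limit — but (k) sets (j) aside: (k) operates — a current General Notice is held. (l) is inapplicable (there is no Category G Registration in force), so (k) stands. (b) remains available.
Exception (c) requires that the preserves are produced in the seller's home kitchen; but the preserves are made in a commercial kitchen, not a home kitchen, so (c) is unavailable.
Exception (d)'s conditions are all satisfied: a current Tier 1 Registration is held; items are individually labelled. But applying paragraphs (n)–(o): (n) operates against (d): a current General Waiver is held. (o) is not engaged (the preserves contain no meat or seafood), so (n) stands. (d) is therefore removed.

No — exception (b) applies; Hugo is not required to hold a retail food licence.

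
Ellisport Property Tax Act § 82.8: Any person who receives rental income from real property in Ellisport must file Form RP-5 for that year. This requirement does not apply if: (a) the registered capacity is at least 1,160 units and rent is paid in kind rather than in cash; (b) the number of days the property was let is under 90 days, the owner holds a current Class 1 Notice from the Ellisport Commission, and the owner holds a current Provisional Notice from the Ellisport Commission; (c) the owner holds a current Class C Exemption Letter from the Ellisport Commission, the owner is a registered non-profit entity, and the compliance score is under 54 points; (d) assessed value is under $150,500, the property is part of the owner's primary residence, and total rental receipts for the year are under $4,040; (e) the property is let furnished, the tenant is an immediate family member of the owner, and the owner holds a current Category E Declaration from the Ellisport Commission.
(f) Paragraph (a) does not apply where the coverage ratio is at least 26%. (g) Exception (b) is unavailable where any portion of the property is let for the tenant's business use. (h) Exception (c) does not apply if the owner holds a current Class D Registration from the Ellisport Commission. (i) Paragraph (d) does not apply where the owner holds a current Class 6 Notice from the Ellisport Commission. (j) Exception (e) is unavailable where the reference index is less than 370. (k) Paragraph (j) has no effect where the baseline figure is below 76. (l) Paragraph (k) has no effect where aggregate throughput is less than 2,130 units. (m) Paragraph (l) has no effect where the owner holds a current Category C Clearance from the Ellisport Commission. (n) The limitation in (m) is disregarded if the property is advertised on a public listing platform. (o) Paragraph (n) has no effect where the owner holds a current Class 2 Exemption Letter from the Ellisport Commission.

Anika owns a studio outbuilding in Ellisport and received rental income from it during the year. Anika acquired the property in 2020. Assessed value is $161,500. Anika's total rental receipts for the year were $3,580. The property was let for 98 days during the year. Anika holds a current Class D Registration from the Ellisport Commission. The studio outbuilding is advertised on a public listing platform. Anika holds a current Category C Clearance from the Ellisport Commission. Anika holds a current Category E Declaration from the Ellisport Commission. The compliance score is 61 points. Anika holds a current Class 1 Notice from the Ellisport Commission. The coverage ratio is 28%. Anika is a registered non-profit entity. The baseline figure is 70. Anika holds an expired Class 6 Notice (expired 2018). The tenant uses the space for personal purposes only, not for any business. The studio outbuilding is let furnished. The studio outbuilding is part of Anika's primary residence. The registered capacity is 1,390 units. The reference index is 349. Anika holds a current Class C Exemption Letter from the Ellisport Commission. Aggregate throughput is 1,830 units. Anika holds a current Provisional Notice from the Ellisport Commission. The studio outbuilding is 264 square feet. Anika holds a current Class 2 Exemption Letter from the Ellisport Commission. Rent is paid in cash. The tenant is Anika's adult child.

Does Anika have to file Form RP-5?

No — exception (e) applies; Anika is not required to file Form RP-5.

Exception (a) fails — rent is paid in cash.
Exception (b) requires that the number of days the property was let is under 90 days; but the number of days the property was let is 98 days, not under 90 days, so (b) is unavailable.
Exception (c) requires that the compliance score is under 54 points; but the compliance score is 61 points, not under 54 points, so (c) is unavailable.
Exception (d) fails — assessed value is $161,500, not under $150,500.
Exception (e): the property is let furnished; the tenant is an immediate family member; a current Category E Declaration is held — every condition holds. As to paragraphs (j)–(o): (j) operates (the reference index is 349, less than the 370 limit), but yields to (k): (k) operates — the baseline figure is 70, below the 76 limit. (l) is engaged (aggregate throughput is 1,830 units, less than the 2,130 units limit), but is itself disapplied by (m): (m) applies — a current Category C Clearance is held. (n) would limit (m) — the property is publicly advertised — but (o) sets (n) aside: (o) is triggered — a current Class 2 Exemption Letter is held. So (e) applies.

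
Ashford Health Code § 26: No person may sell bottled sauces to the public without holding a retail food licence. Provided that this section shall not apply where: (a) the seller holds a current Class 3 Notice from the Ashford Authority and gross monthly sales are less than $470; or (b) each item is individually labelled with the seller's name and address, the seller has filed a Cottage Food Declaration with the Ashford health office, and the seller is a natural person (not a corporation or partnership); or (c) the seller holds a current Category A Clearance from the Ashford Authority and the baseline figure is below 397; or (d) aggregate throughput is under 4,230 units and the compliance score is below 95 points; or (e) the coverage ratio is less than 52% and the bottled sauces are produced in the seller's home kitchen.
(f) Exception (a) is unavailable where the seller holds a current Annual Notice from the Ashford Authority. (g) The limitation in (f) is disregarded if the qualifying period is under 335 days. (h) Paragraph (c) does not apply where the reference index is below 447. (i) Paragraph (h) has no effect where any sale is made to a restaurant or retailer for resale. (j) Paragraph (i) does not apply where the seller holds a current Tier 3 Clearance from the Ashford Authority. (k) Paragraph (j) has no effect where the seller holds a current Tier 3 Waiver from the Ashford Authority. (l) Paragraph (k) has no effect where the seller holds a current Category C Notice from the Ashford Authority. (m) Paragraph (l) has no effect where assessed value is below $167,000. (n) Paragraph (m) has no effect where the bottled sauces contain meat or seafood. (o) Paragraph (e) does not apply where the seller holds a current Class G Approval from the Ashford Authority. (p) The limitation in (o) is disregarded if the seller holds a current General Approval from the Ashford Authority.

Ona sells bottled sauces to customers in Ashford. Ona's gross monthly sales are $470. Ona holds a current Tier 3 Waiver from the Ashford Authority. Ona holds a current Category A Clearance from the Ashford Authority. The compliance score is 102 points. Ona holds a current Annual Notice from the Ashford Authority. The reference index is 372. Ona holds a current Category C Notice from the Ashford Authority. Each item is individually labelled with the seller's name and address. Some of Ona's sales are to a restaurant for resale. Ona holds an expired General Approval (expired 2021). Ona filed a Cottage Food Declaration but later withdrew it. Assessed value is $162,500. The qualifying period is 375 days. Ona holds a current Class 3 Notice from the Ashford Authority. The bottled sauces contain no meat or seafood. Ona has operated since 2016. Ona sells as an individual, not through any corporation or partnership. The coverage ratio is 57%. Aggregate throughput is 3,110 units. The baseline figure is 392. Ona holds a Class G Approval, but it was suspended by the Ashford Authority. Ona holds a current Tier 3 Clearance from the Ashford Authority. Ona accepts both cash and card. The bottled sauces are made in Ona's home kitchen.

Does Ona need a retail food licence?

Exception (a) requires that gross monthly sales are less than $470; but gross monthly sales are $470, not less than $470, so (a) is unavailable.
Exception (b) does not apply: the Cottage Food Declaration was withdrawn.
Exception (c)'s conditions are all satisfied: a current Category A Clearance is held; the baseline figure is 392, below the 397 limit. Applying paragraphs (h)–(n): (h) would limit (c) — the reference index is 372, below the 447 limit — but (i) sets (h) aside: (i) applies — some sales are to a restaurant for resale. (j) would limit (i) — a current Tier 3 Clearance is held — but (k) sets (j) aside: (k) operates against (j): a current Tier 3 Waiver is held. (l) is triggered (a current Category C Notice is held), but yields to (m): (m) is engaged — assessed value is $162,500, below the $167,000 limit. (n), which would lift (m), is not triggered — the bottled sauces contain no meat or seafood. So (c) applies.
Exception (d) does not apply: the compliance score is 102 points, not below 95 points.
Exception (e) does not apply: the coverage ratio is 57%, not less than 52%.

No — exception (c) applies; Ona is not required to hold a retail food licence.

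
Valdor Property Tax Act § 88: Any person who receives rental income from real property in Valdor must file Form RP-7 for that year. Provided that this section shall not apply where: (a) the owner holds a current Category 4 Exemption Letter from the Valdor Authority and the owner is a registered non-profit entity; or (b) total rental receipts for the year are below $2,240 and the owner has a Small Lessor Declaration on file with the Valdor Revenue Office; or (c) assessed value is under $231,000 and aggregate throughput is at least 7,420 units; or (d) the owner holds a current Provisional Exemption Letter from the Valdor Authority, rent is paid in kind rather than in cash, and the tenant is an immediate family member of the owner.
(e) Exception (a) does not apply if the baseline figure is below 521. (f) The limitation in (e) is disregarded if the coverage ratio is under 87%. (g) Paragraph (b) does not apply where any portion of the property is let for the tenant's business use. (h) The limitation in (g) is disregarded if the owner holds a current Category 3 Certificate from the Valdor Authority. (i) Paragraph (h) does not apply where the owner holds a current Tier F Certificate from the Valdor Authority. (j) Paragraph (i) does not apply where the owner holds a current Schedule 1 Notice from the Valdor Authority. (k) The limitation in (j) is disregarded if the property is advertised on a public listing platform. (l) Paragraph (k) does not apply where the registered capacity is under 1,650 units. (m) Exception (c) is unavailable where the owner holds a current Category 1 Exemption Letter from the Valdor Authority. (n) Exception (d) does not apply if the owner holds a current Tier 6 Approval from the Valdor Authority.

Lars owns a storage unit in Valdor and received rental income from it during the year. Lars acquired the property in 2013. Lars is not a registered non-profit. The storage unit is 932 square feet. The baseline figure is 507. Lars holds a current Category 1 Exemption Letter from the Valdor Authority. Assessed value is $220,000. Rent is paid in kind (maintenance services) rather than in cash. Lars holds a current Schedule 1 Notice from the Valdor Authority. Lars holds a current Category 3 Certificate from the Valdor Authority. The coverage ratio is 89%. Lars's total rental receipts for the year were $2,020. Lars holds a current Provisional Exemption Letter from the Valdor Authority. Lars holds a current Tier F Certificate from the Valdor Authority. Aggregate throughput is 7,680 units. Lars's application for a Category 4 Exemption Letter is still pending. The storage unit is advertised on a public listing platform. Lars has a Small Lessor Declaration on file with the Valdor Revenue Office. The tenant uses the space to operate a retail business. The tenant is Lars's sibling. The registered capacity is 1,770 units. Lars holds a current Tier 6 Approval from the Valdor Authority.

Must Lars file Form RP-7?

Yes — Lars must file Form RP-7.

Exception (a) does not apply: the Category 4 Exemption Letter is not current.
All of (b)'s requirements are met (total rental receipts for the year are $2,020, below the $2,240 limit; a Small Lessor Declaration is on file). Turning to paragraphs (g)–(l): (g) operates against (b): the space is let for business use. (h) applies (a current Category 3 Certificate is held), but is displaced by (i): (i) is triggered — a current Tier F Certificate is held. (j) would limit (i) — a current Schedule 1 Notice is held — but (k) sets (j) aside: (k) operates against (j): the property is publicly advertised. (l) does not operate here (the registered capacity is 1,770 units, not under 1,650 units), so (k) stands. Exception (b) does not apply.
Exception (c) is satisfied on its face — assessed value is $220,000, under the $231,000 limit; aggregate throughput is 7,680 units, meeting the 7,420 units threshold. But: (m) applies — a current Category 1 Exemption Letter is held. (c) is therefore removed.
Exception (d): a current Provisional Exemption Letter is held; rent is paid in kind; the tenant is an immediate family member — every condition holds. Turning to paragraph (n): (n) operates against (d): a current Tier 6 Approval is held. So (d) is unavailable.
None of the exceptions is available; § 88 applies in full.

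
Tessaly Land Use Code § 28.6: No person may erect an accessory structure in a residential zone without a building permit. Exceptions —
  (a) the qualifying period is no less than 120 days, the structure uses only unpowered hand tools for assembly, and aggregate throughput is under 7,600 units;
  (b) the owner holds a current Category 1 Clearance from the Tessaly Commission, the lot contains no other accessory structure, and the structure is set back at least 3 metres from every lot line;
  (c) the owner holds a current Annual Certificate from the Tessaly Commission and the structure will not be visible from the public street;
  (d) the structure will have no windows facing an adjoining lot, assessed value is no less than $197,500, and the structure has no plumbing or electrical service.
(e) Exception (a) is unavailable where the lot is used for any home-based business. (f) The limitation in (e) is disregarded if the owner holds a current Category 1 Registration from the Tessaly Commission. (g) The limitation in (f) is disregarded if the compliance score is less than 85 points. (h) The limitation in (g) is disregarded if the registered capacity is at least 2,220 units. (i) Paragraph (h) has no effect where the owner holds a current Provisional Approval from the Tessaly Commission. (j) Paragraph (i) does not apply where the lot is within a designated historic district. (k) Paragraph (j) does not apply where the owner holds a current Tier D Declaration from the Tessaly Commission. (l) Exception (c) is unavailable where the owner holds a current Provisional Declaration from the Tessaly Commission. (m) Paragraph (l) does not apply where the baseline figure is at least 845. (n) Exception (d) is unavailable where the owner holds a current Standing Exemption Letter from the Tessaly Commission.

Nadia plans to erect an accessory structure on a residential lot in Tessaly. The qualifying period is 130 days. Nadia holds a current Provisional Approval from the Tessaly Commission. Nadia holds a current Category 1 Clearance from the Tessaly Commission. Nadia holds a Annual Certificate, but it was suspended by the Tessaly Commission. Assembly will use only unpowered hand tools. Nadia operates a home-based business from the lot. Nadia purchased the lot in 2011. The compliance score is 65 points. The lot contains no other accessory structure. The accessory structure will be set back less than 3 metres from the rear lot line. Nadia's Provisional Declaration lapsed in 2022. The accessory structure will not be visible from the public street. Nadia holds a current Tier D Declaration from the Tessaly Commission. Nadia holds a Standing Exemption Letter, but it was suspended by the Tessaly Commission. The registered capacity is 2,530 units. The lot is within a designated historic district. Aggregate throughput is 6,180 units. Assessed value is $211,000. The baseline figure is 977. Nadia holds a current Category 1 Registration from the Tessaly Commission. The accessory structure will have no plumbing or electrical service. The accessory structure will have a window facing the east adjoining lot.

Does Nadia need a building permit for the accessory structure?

Yes — Nadia must obtain a building permit.

Exception (a)'s conditions are all satisfied: the qualifying period is 130 days, meeting the 120 days threshold; assembly uses only hand tools; aggregate throughput is 6,180 units, under the 7,600 units limit. Turning to paragraphs (e)–(k): (e) operates against (a): a home-based business operates on the lot. (f) would limit (e) — a current Category 1 Registration is held — but (g) sets (f) aside: (g) operates against (f): the compliance score is 65 points, less than the 85 points limit. (h) would limit (g) — the registered capacity is 2,530 units, meeting the 2,220 units threshold — but (i) sets (h) aside: (i) is triggered — a current Provisional Approval is held. (j) applies (the lot is in a historic district), but is overridden by (k): (k) operates against (j): a current Tier D Declaration is held. So (a) is unavailable.
Exception (b) requires that the structure is set back at least 3 metres from every lot line; but the rear setback is under 3 m, so (b) is unavailable.
Exception (c) fails — there is no Annual Certificate in force.
Exception (d) requires that the structure will have no windows facing an adjoining lot; but a window faces an adjoining lot, so (d) is unavailable.
No exception is made out. Nadia falls within the general rule.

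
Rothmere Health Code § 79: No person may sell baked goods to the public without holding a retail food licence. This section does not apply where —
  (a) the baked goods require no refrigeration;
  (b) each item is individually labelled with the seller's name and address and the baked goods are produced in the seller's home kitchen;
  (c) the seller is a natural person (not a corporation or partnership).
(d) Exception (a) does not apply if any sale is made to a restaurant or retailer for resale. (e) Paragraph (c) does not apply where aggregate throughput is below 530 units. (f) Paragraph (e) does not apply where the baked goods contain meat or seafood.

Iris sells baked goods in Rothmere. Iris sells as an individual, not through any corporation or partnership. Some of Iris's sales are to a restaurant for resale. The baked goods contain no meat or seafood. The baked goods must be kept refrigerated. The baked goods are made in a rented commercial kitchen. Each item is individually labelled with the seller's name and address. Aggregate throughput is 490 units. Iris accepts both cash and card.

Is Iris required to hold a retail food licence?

Exception (a) fails — the baked goods require refrigeration.
Exception (b) requires that the baked goods are produced in the seller's home kitchen; but the baked goods are made in a commercial kitchen, not a home kitchen, so (b) is unavailable.
Exception (c)'s conditions are all satisfied: the seller is a natural person. Turning to paragraphs (e)–(f): (e) operates — aggregate throughput is 490 units, below the 530 units limit. (f) is not triggered (the baked goods contain no meat or seafood), so (e) stands. Exception (c) does not apply.
No exception displaces § 79.

Yes — Iris must hold a retail food licence.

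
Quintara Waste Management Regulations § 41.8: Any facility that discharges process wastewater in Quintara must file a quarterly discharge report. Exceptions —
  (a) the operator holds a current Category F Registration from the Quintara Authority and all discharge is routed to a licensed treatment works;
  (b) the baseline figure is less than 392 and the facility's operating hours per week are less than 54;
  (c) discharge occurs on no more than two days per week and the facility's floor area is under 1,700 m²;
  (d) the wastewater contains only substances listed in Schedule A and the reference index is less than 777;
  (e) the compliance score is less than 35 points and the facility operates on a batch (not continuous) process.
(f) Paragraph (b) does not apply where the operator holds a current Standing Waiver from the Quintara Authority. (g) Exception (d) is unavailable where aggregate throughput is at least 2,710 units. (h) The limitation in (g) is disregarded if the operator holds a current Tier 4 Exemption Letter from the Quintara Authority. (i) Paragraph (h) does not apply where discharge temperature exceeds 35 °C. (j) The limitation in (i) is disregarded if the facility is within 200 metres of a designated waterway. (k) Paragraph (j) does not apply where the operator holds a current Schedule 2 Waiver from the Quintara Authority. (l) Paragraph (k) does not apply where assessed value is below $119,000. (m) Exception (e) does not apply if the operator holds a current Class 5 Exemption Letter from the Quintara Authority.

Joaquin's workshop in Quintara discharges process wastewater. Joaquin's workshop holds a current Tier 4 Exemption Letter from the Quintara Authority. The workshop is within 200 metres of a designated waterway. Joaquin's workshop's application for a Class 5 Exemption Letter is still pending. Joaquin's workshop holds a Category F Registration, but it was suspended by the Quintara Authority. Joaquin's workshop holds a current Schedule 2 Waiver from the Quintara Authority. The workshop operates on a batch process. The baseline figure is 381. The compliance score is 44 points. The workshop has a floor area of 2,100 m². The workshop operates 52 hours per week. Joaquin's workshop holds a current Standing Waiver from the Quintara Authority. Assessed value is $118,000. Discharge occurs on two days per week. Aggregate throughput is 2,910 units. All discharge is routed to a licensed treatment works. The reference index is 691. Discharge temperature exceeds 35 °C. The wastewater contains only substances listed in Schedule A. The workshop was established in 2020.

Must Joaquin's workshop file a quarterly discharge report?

No — exception (d) applies; Joaquin's workshop is not required to file a quarterly discharge report.

Exception (a) requires that the operator holds a current Category F Registration from the Quintara Authority; but no current Category F Registration is held, so (a) is unavailable.
Exception (b): the baseline figure is 381, less than the 392 limit; the facility's operating hours per week are 52, less than the 54 limit — every condition holds. However, paragraph (f) must be considered: (f) operates against (b): a current Standing Waiver is held. (b) is therefore removed.
Exception (c) does not apply: the facility's floor area is 2,100 m², not under 1,700 m².
All of (d)'s requirements are met (the wastewater is Schedule-A-only; the reference index is 691, less than the 777 limit). As to paragraphs (g)–(l): (g) would limit (d) — aggregate throughput is 2,910 units, meeting the 2,710 units threshold — but (h) sets (g) aside: (h) is triggered — a current Tier 4 Exemption Letter is held. (i) would limit (h) — discharge temperature exceeds 35 °C — but (j) sets (i) aside: (j) is triggered — the workshop is within 200 m of a designated waterway. (k) would limit (j) — a current Schedule 2 Waiver is held — but (l) sets (k) aside: (l) is engaged — assessed value is $118,000, below the $119,000 limit. (d) remains available.
Exception (e) does not apply: the compliance score is 44 points, not less than 35 points.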